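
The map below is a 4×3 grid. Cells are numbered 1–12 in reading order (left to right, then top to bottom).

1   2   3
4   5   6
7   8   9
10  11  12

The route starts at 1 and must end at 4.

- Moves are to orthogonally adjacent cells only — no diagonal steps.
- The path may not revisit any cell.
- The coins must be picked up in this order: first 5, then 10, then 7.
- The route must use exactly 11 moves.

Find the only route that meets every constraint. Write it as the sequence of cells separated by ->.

The waypoints must appear in the order 5, 10, 7, with no cell reused.
Route from 1: 2× right (reaching 3), down to 6, left to 5, down to 8, right to 9, down to 12, 2× left (reaching 10), 2× up (reaching 4) — 11 moves in all.
Check: order respected (5 at step 4, 10 at step 9, 7 at step 10); 11 moves as required.

1 -> 2 -> 3 -> 6 -> 5 -> 8 -> 9 -> 12 -> 11 -> 10 -> 7 -> 4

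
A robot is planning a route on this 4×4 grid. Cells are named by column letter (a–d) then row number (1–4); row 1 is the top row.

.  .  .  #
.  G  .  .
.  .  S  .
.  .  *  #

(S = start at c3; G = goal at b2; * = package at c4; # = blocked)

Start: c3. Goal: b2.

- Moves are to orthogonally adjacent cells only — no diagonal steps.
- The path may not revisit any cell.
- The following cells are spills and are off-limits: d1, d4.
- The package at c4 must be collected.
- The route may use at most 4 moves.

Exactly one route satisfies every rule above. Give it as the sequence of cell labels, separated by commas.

c3, c4, b4, b3, b2

The 4-move cap with required stops at c4 leaves no slack for detours.
Route from c3: down 1 to c4, left 1 to b4, up 2 to b2 — 4 moves in all.
Check: all required cells visited; 4 ≤ 4 moves.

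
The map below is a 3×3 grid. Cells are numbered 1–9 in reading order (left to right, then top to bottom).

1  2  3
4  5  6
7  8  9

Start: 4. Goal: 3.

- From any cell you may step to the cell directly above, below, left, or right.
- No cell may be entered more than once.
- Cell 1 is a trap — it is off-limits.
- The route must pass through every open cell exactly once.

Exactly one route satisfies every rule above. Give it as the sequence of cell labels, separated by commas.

Need to visit all 8 open cells exactly once, starting at 4 and ending at 3.
Cell 9 has only two open neighbours (6 and 8), so the path must pass straight through it: one of those is the cell it's entered from and the other is where it exits.
Route from 4: down to 7, 2× right (reaching 9), up to 6, left to 5, up to 2, right to 3 — 7 moves in all.
Check: all 8 open cells covered.

4, 7, 8, 9, 6, 5, 2, 3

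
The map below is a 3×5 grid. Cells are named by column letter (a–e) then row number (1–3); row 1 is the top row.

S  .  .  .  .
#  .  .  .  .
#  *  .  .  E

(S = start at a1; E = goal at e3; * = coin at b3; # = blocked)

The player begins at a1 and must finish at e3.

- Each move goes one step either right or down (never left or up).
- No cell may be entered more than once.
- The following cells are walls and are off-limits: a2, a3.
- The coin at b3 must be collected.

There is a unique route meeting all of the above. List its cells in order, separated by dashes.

a1 - b1 - b2 - b3 - c3 - d3 - e3

Moves only go right or down, so the column and row indices never decrease.
Route from a1: right to b1, 2× down (reaching b3), 3× right (reaching e3) — 6 moves in all.
Check: all required cells visited.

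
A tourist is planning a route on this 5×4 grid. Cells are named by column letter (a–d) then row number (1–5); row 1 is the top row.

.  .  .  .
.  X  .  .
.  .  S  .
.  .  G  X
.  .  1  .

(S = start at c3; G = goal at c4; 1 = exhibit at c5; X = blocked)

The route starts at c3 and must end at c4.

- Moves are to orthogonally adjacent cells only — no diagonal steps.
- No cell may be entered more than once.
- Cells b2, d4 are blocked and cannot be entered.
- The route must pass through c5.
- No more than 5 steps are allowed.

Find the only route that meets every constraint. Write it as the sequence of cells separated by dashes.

c3 - b3 - b4 - b5 - c5 - c4

The budget equals the shortest possible length, so every move has to be on a shortest route through the required cells.
Route from c3: left to b3, 2× down (reaching b5), right to c5, up to c4 — 5 moves in all.
Check: all required cells visited; 5 ≤ 5 moves.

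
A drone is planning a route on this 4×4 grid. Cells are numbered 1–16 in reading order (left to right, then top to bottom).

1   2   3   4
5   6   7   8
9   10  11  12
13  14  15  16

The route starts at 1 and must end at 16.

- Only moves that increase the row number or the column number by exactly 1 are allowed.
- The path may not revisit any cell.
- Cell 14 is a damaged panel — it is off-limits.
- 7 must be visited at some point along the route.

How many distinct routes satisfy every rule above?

9

A right/down-only route from 1 to 16 makes exactly 3 down-moves and 3 right-moves in some order.
With no other constraints that would be C(6,3) = 20 routes.
Split at 7 and multiply the segment counts (each segment already excludes blocked cells): 1→7: 3; 7→16: 3; product = 9.
That gives 9 routes.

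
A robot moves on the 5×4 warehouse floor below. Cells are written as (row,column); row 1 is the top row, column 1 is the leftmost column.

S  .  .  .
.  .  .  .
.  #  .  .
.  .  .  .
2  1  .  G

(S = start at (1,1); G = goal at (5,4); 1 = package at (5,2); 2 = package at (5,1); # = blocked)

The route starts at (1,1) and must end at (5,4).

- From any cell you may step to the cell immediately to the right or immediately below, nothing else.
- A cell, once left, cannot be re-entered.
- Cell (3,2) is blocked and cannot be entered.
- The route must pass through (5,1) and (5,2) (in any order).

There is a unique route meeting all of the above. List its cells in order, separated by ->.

(1,1) -> (2,1) -> (3,1) -> (4,1) -> (5,1) -> (5,2) -> (5,3) -> (5,4)

Moves only go right or down, so the column and row indices never decrease.
Route from (1,1): 4× down (reaching (5,1)), 3× right (reaching (5,4)) — 7 moves in all.
Check: all required cells visited.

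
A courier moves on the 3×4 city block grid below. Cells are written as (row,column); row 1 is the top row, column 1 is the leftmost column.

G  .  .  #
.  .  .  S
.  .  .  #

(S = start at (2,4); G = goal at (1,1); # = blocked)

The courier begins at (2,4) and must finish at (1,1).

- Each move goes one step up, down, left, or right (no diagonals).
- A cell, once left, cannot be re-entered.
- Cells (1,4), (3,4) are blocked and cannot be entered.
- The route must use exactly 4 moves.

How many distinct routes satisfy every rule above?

Need simple routes of exactly 4 moves from (2,4) to (1,1) (Manhattan distance 4, so 0 moves are spent on a detour and 0 undoing it).
Enumerating: (2,4) (2,3) (1,3) (1,2) (1,1) | (2,4) (2,3) (2,2) (1,2) (1,1) | (2,4) (2,3) (2,2) (2,1) (1,1).
That gives 3 routes.

3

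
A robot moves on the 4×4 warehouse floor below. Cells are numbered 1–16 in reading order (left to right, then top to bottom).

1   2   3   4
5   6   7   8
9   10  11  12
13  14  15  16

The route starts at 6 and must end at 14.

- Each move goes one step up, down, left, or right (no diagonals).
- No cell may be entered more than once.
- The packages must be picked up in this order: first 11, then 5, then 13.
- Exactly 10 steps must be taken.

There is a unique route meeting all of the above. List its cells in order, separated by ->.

The waypoints must appear in the order 11, 5, 13, with no cell reused.
Route from 6: down 1 to 10, right 1 to 11, up 2 to 3, left 2 to 1, down 3 to 13, right 1 to 14 — 10 moves in all.
Check: order respected (11 at step 2, 5 at step 7, 13 at step 9); 10 moves as required.

6 -> 10 -> 11 -> 7 -> 3 -> 2 -> 1 -> 5 -> 9 -> 13 -> 14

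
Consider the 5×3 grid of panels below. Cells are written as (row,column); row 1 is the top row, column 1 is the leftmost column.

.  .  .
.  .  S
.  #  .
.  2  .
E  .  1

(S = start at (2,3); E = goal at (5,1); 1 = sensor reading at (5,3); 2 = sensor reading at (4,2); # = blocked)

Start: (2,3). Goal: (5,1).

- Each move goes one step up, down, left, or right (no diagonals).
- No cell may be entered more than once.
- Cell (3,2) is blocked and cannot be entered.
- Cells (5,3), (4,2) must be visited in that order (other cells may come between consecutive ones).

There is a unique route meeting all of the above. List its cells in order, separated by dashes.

(2,3) - (3,3) - (4,3) - (5,3) - (5,2) - (4,2) - (4,1) - (5,1)

The waypoints must appear in the order (5,3), (4,2), with no cell reused.
Route from (2,3): down 3 to (5,3), left 1 to (5,2), up 1 to (4,2), left 1 to (4,1), down 1 to (5,1) — 7 moves in all.
Check: order respected (1 at step 3, 2 at step 5).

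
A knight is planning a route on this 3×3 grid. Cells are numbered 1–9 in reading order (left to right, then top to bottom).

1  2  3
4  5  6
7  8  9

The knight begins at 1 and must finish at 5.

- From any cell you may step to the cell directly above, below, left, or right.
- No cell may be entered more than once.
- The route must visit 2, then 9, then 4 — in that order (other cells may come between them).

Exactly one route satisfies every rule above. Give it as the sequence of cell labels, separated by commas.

1, 2, 3, 6, 9, 8, 7, 4, 5

The waypoints must appear in the order 2, 9, 4, with no cell reused.
Route from 1: right 2 to 3, down 2 to 9, left 2 to 7, up 1 to 4, right 1 to 5 — 8 moves in all.
Check: order respected (2 at step 1, 9 at step 4, 4 at step 7).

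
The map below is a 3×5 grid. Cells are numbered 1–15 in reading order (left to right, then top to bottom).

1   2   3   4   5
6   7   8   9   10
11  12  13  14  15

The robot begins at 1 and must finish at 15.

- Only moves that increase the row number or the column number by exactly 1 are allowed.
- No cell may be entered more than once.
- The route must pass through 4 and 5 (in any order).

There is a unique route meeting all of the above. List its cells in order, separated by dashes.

1 - 2 - 3 - 4 - 5 - 10 - 15

Moves only go right or down, so the column and row indices never decrease.
Route from 1: 4× right (reaching 5), 2× down (reaching 15) — 6 moves in all.
Check: all required cells visited.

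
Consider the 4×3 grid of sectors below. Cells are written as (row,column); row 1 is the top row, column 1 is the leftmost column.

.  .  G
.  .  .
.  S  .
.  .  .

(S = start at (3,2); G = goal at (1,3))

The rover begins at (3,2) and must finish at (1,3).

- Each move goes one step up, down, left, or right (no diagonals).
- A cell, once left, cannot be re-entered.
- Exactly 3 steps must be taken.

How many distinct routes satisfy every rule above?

Need simple routes of exactly 3 moves from (3,2) to (1,3) (Manhattan distance 3, so 0 moves are spent on a detour and 0 undoing it).
Enumerating: (3,2) (2,2) (1,2) (1,3) | (3,2) (2,2) (2,3) (1,3) | (3,2) (3,3) (2,3) (1,3).
That gives 3 routes.

3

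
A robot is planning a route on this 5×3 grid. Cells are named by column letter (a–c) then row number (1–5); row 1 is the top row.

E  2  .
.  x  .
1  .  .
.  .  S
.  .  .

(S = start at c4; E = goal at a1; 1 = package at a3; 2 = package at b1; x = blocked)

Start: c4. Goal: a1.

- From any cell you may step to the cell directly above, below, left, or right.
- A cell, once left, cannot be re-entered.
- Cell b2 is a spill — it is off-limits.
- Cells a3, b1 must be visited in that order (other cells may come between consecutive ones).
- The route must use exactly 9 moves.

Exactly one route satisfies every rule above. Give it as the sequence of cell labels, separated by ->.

The waypoints must appear in the order a3, b1, with no cell reused.
Route from c4: 2× left (reaching a4), up to a3, 2× right (reaching c3), 2× up (reaching c1), 2× left (reaching a1) — 9 moves in all.
Check: order respected (1 at step 3, 2 at step 8); 9 moves as required.

c4 -> b4 -> a4 -> a3 -> b3 -> c3 -> c2 -> c1 -> b1 -> a1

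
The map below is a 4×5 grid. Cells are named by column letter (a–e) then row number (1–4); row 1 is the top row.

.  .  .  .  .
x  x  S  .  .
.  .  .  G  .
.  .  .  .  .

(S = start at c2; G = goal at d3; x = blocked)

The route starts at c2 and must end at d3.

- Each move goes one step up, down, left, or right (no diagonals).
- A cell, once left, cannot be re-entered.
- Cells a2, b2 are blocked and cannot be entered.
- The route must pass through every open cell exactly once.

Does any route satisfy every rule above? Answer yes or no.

Cell a1 has only one open neighbour but is neither the start nor the goal, so a Hamiltonian route would have to both enter and leave it through the same neighbour — impossible without revisiting.

no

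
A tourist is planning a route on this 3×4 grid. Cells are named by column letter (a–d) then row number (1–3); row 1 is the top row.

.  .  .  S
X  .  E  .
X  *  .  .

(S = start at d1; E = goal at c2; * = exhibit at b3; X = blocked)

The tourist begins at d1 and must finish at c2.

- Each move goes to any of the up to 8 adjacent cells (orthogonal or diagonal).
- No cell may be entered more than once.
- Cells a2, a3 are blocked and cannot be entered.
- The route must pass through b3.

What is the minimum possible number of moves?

4

Any route passes through b3 somewhere between d1 and c2. Summing Chebyshev distances along the two legs (d1 → b3 → c2) gives a lower bound of 2 + 1 = 3 moves.
The shortest route satisfying every rule uses 4 moves: d1 → c1 → b2 → b3 → c2.
The no-revisit rule (legs can't share cells) pushes the minimum above the 3-move bound; an exhaustive check rules out every length from 3 to 3, leaving 4 as the minimum.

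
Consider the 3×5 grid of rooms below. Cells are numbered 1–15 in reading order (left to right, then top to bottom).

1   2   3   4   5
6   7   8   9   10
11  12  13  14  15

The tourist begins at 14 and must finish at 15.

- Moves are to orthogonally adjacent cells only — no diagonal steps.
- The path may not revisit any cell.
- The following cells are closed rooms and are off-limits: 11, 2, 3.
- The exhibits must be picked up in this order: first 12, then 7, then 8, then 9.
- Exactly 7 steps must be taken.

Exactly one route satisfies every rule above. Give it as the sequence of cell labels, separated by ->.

14 -> 13 -> 12 -> 7 -> 8 -> 9 -> 10 -> 15

The waypoints must appear in the order 12, 7, 8, 9, with no cell reused.
Route from 14: 2× left (reaching 12), up to 7, 3× right (reaching 10), down to 15 — 7 moves in all.
Check: order respected (12 at step 2, 7 at step 3, 8 at step 4, 9 at step 5); 7 moves as required.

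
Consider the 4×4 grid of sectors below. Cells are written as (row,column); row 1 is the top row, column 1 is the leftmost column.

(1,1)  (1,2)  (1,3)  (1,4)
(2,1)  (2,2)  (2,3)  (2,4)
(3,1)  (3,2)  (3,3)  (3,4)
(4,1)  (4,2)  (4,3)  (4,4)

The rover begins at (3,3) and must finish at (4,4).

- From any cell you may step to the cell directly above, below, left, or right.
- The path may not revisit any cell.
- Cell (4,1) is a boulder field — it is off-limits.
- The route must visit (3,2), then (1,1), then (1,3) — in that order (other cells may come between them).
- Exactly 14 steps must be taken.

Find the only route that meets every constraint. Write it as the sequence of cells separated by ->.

The waypoints must appear in the order (3,2), (1,1), (1,3), with no cell reused.
Route from (3,3): down 1 to (4,3), left 1 to (4,2), up 1 to (3,2), left 1 to (3,1), up 2 to (1,1), right 1 to (1,2), down 1 to (2,2), right 1 to (2,3), up 1 to (1,3), right 1 to (1,4), down 3 to (4,4) — 14 moves in all.
Check: order respected ((3,2) at step 3, (1,1) at step 6, (1,3) at step 10); 14 moves as required.

(3,3) -> (4,3) -> (4,2) -> (3,2) -> (3,1) -> (2,1) -> (1,1) -> (1,2) -> (2,2) -> (2,3) -> (1,3) -> (1,4) -> (2,4) -> (3,4) -> (4,4)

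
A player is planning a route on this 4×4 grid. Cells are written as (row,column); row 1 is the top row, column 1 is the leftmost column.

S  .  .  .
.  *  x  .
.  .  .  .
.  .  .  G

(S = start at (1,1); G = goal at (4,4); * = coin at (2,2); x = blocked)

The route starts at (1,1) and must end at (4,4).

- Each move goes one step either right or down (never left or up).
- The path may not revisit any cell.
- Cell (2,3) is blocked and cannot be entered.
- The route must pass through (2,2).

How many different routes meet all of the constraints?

A right/down-only route from (1,1) to (4,4) makes exactly 3 down-moves and 3 right-moves in some order.
With no other constraints that would be C(6,3) = 20 routes.
Split at (2,2) and multiply the segment counts (each segment already excludes blocked cells): (1,1)→(2,2): 2; (2,2)→(4,4): 3; product = 6.
That gives 6 routes.

6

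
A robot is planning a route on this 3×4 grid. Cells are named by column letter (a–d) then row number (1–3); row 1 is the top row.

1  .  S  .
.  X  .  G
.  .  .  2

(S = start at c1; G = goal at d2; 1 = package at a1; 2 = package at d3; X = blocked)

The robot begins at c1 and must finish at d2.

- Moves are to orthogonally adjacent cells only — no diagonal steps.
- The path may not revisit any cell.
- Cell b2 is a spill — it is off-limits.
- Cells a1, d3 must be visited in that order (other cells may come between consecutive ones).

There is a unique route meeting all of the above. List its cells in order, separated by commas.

c1, b1, a1, a2, a3, b3, c3, d3, d2

The waypoints must appear in the order a1, d3, with no cell reused.
Route from c1: left 2 to a1, down 2 to a3, right 3 to d3, up 1 to d2 — 8 moves in all.
Check: order respected (1 at step 2, 2 at step 7).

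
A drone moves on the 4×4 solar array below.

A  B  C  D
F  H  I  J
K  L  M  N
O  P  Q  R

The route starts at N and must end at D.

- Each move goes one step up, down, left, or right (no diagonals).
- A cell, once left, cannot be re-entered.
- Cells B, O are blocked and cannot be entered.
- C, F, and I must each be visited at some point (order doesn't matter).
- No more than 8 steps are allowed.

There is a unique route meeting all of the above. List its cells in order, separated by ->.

The 8-move cap with required stops at C, F, I leaves no slack for detours.
Route from N: left 3 to K, up 1 to F, right 2 to I, up 1 to C, right 1 to D — 8 moves in all.
Check: all required cells visited; 8 ≤ 8 moves.

N -> M -> L -> K -> F -> H -> I -> C -> D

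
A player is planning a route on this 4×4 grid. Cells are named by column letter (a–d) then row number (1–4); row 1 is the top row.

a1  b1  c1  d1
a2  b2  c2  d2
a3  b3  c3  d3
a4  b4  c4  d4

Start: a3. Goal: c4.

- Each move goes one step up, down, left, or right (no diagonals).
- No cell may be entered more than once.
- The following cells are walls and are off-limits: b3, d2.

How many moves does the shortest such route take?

3

The Manhattan distance from a3 to c4 is |3−4| + |1−3| = 3, so at least 3 moves are needed.
A route of 3 moves achieves this: a3 → a4 → b4 → c4.
Since 3 matches the lower bound, it is optimal.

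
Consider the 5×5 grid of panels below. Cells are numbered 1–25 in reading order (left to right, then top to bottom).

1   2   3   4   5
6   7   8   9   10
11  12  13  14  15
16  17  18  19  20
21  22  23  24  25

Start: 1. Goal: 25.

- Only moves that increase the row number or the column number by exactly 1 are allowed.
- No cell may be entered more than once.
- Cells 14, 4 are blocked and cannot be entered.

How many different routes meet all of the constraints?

A right/down-only route from 1 to 25 makes exactly 4 down-moves and 4 right-moves in some order.
With no other constraints that would be C(8,4) = 70 routes.
Subtract routes through each blocked cell (inclusion–exclusion for overlaps): − through 4: 5 − through 14: 30 + through 4&14: 3 → 38.
That gives 38 routes.

38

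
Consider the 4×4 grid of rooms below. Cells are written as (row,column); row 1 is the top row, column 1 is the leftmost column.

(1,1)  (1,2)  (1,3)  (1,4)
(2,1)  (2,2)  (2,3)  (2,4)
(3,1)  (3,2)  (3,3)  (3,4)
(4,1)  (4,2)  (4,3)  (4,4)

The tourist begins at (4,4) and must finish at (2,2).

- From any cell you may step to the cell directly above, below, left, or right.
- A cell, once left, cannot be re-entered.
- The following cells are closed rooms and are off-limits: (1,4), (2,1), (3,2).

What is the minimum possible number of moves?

The Manhattan distance from (4,4) to (2,2) is |4−2| + |4−2| = 4, so at least 4 moves are needed.
A route of 4 moves achieves this: (4,4) → (3,4) → (2,4) → (2,3) → (2,2).
Since 4 matches the lower bound, it is optimal.

4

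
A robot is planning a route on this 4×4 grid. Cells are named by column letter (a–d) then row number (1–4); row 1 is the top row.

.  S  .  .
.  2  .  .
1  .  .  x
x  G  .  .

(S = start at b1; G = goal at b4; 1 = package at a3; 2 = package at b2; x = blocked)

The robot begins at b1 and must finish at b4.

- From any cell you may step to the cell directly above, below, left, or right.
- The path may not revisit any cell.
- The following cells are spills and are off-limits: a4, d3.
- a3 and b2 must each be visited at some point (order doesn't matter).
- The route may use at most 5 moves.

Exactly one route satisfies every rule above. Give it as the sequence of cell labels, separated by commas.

b1, b2, a2, a3, b3, b4

Any route must reach a3 and b2 and still end at b4 within 5 moves, so the order of the required stops is forced.
Route from b1: down 1 to b2, left 1 to a2, down 1 to a3, right 1 to b3, down 1 to b4 — 5 moves in all.
Check: all required cells visited; 5 ≤ 5 moves.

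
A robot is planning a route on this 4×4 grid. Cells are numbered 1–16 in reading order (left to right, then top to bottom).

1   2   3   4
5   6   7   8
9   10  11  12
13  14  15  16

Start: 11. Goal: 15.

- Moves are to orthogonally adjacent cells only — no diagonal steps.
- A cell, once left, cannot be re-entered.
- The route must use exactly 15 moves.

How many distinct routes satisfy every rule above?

2

Need simple routes of exactly 15 moves from 11 to 15 (Manhattan distance 1, so 7 moves are spent on a detour and 7 undoing it).
Enumerating: 11 7 6 10 14 13 9 5 1 2 3 4 8 12 16 15 | 11 10 14 13 9 5 1 2 6 7 3 4 8 12 16 15.
That gives 2 routes.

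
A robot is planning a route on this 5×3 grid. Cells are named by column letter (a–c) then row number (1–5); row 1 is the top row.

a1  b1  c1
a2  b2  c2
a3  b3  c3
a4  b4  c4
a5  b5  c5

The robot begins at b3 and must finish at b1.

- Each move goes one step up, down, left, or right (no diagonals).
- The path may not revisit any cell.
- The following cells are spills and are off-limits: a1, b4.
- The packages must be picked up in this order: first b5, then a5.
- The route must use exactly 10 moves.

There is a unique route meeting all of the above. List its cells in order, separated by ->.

The waypoints must appear in the order b5, a5, with no cell reused.
Route from b3: right 1 to c3, down 2 to c5, left 2 to a5, up 3 to a2, right 1 to b2, up 1 to b1 — 10 moves in all.
Check: order respected (b5 at step 4, a5 at step 5); 10 moves as required.

b3 -> c3 -> c4 -> c5 -> b5 -> a5 -> a4 -> a3 -> a2 -> b2 -> b1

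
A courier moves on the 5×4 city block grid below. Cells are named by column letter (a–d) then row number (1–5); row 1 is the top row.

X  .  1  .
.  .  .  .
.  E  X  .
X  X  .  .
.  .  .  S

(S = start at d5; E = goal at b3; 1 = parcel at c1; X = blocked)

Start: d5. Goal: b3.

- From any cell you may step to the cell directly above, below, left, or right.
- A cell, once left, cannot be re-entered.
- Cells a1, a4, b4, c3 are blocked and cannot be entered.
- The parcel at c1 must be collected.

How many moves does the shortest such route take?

8

Any route passes through c1 somewhere between d5 and b3. Summing Manhattan distances along the two legs (d5 → c1 → b3) gives a lower bound of 5 + 3 = 8 moves.
A route of 8 moves achieves this: d5 → d4 → d3 → d2 → d1 → c1 → c2 → b2 → b3.
Since 8 matches the lower bound, it is optimal.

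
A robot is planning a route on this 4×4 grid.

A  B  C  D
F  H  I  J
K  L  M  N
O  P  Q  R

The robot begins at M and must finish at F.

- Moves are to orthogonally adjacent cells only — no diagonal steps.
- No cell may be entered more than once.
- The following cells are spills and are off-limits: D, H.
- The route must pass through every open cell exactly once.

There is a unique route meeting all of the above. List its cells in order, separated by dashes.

Need to visit all 14 open cells exactly once, starting at M and ending at F.
Cell J has only two open neighbours (N and I), so the path must pass straight through it: one of those is the cell it's entered from and the other is where it exits.
Route from M: left 2 to K, down 1 to O, right 3 to R, up 2 to J, left 1 to I, up 1 to C, left 2 to A, down 1 to F — 13 moves in all.
Check: all 14 open cells covered.

M - L - K - O - P - Q - R - N - J - I - C - B - A - F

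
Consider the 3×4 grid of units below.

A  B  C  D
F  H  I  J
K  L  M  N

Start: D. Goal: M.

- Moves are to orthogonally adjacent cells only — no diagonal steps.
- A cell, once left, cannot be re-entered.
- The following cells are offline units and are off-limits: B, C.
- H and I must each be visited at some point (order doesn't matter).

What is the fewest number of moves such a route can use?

5

Any route passes through H and I in some order between D and M. Summing Manhattan distances along each leg and taking the cheapest ordering (D → I → H → M) gives a lower bound of 2 + 1 + 2 = 5 moves.
A route of 5 moves achieves this: D → J → I → H → L → M.
Since 5 matches the lower bound, it is optimal.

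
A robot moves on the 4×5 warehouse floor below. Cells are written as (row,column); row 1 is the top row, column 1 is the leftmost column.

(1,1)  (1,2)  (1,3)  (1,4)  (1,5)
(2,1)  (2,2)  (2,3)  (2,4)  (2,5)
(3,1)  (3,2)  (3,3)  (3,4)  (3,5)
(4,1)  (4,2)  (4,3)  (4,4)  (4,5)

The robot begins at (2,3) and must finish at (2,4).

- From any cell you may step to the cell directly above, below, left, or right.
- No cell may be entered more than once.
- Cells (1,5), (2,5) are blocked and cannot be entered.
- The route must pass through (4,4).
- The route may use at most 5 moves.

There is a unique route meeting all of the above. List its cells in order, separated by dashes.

The budget equals the shortest possible length, so every move has to be on a shortest route through the required cells.
Route from (2,3): down 2 to (4,3), right 1 to (4,4), up 2 to (2,4) — 5 moves in all.
Check: all required cells visited; 5 ≤ 5 moves.

(2,3) - (3,3) - (4,3) - (4,4) - (3,4) - (2,4)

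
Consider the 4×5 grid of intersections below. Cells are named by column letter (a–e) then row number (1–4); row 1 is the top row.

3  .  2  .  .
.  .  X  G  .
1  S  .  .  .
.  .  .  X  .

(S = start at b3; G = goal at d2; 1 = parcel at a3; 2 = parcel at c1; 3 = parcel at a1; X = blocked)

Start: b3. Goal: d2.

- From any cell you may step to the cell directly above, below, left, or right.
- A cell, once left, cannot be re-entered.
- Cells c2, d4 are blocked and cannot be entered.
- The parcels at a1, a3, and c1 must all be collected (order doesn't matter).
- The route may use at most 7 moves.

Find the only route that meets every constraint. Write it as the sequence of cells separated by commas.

Any route must reach a1, a3, and c1 and still end at d2 within 7 moves, so the order of the required stops is forced.
Route from b3: left 1 to a3, up 2 to a1, right 3 to d1, down 1 to d2 — 7 moves in all.
Check: all required cells visited; 7 ≤ 7 moves.

b3, a3, a2, a1, b1, c1, d1, d2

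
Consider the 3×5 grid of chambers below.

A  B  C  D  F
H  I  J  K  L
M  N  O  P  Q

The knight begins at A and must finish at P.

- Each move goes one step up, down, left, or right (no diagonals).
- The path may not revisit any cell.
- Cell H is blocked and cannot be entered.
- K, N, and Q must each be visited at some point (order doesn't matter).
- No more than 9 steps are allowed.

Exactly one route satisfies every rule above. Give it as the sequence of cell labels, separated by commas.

The budget equals the shortest possible length, so every move has to be on a shortest route through the required cells.
Route from A: right 1 to B, down 2 to N, right 1 to O, up 1 to J, right 2 to L, down 1 to Q, left 1 to P — 9 moves in all.
Check: all required cells visited; 9 ≤ 9 moves.

A, B, I, N, O, J, K, L, Q, P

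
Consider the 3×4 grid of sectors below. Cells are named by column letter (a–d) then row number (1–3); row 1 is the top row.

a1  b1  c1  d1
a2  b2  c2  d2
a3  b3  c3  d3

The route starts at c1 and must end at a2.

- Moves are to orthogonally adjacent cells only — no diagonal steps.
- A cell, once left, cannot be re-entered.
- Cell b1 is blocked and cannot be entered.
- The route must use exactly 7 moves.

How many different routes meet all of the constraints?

Need simple routes of exactly 7 moves from c1 to a2 (Manhattan distance 3, so 2 moves are spent on a detour and 2 undoing it).
Enumerating: c1 c2 d2 d3 c3 b3 b2 a2 | c1 c2 d2 d3 c3 b3 a3 a2 | c1 d1 d2 d3 c3 c2 b2 a2 | c1 d1 d2 d3 c3 b3 b2 a2 | c1 d1 d2 d3 c3 b3 a3 a2 | c1 d1 d2 c2 c3 b3 b2 a2 | c1 d1 d2 c2 c3 b3 a3 a2 | c1 d1 d2 c2 b2 b3 a3 a2.
That gives 8 routes.

8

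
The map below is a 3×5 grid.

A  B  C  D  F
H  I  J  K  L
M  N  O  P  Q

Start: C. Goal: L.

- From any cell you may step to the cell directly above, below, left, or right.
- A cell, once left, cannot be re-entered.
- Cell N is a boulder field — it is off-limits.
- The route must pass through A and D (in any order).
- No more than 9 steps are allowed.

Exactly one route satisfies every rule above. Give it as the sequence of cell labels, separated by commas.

Any route must reach A and D and still end at L within 9 moves, so the order of the required stops is forced.
Route from C: left 2 to A, down 1 to H, right 3 to K, up 1 to D, right 1 to F, down 1 to L — 9 moves in all.
Check: all required cells visited; 9 ≤ 9 moves.

C, B, A, H, I, J, K, D, F, L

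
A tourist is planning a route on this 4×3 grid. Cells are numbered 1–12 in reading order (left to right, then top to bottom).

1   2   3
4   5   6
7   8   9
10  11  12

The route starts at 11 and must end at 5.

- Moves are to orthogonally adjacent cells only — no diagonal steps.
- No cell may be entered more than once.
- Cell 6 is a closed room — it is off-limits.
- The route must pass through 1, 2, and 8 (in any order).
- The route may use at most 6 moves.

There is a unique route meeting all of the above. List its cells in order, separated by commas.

11, 8, 7, 4, 1, 2, 5

Any route must reach 1, 2, and 8 and still end at 5 within 6 moves, so the order of the required stops is forced.
Route from 11: up to 8, left to 7, 2× up (reaching 1), right to 2, down to 5 — 6 moves in all.
Check: all required cells visited; 6 ≤ 6 moves.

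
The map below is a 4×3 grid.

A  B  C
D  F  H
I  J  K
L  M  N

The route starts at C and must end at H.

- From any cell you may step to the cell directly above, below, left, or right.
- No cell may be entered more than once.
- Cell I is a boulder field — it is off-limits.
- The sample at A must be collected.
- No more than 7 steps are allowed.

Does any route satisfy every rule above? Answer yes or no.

One route that works: C → B → A → D → F → H.

yes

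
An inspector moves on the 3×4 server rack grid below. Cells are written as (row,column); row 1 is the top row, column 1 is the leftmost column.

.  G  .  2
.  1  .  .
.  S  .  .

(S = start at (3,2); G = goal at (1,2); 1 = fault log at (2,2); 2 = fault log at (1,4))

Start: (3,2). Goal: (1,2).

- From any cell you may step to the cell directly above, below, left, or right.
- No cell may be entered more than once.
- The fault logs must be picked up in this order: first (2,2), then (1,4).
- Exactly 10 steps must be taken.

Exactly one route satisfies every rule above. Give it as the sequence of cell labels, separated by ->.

(3,2) -> (3,1) -> (2,1) -> (2,2) -> (2,3) -> (3,3) -> (3,4) -> (2,4) -> (1,4) -> (1,3) -> (1,2)

The waypoints must appear in the order (2,2), (1,4), with no cell reused.
Route from (3,2): left to (3,1), up to (2,1), 2× right (reaching (2,3)), down to (3,3), right to (3,4), 2× up (reaching (1,4)), 2× left (reaching (1,2)) — 10 moves in all.
Check: order respected (1 at step 3, 2 at step 8); 10 moves as required.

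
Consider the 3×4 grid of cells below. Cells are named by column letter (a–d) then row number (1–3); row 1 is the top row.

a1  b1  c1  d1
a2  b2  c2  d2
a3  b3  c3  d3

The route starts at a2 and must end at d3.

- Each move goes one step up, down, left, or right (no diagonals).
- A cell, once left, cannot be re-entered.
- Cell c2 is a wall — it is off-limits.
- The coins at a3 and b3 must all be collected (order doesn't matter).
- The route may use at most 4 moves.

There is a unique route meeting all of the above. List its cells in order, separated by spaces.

a2 a3 b3 c3 d3

Any route must reach a3 and b3 and still end at d3 within 4 moves, so the order of the required stops is forced.
Route from a2: down 1 to a3, right 3 to d3 — 4 moves in all.
Check: all required cells visited; 4 ≤ 4 moves.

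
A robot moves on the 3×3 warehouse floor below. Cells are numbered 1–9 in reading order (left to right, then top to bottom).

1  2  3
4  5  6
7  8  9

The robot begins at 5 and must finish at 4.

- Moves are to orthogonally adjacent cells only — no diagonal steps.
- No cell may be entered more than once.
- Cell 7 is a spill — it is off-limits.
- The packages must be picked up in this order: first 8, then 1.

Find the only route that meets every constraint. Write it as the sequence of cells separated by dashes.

The waypoints must appear in the order 8, 1, with no cell reused.
Route from 5: down to 8, right to 9, 2× up (reaching 3), 2× left (reaching 1), down to 4 — 7 moves in all.
Check: order respected (8 at step 1, 1 at step 6).

5 - 8 - 9 - 6 - 3 - 2 - 1 - 4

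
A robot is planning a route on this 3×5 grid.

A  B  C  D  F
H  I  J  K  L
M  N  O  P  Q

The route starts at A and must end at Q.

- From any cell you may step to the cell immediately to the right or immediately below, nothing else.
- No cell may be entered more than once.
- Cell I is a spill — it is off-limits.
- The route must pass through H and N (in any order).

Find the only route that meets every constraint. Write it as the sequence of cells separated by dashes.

A - H - M - N - O - P - Q

Moves only go right or down, so the column and row indices never decrease.
Route from A: down 2 to M, right 4 to Q — 6 moves in all.
Check: all required cells visited.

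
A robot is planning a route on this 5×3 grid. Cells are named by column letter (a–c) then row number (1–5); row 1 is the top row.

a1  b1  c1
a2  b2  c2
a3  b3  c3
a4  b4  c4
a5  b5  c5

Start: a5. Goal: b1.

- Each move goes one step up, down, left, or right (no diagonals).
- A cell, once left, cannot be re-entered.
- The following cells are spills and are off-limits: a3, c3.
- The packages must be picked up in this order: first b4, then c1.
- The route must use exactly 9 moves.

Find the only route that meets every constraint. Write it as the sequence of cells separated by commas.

The waypoints must appear in the order b4, c1, with no cell reused.
Route from a5: right 2 to c5, up 1 to c4, left 1 to b4, up 2 to b2, right 1 to c2, up 1 to c1, left 1 to b1 — 9 moves in all.
Check: order respected (b4 at step 4, c1 at step 8); 9 moves as required.

a5, b5, c5, c4, b4, b3, b2, c2, c1, b1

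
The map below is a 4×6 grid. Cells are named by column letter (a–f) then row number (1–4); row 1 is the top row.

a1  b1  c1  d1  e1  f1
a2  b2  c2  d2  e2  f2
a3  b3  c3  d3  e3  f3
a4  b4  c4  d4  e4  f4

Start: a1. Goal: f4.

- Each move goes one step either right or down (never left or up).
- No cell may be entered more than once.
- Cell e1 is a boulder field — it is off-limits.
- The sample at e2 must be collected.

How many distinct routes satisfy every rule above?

A right/down-only route from a1 to f4 makes exactly 3 down-moves and 5 right-moves in some order.
With no other constraints that would be C(8,3) = 56 routes.
Split at e2 and multiply the segment counts (each segment already excludes blocked cells): a1→e2: 4; e2→f4: 3; product = 12.
That gives 12 routes.

12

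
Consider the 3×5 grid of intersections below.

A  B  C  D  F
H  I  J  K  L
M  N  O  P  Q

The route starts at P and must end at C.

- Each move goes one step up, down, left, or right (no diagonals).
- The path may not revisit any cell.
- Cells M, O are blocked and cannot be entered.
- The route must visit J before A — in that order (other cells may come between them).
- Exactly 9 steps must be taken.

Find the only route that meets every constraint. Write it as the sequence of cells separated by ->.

The waypoints must appear in the order J, A, with no cell reused.
Route from P: right 1 to Q, up 1 to L, left 4 to H, up 1 to A, right 2 to C — 9 moves in all.
Check: order respected (J at step 4, A at step 7); 9 moves as required.

P -> Q -> L -> K -> J -> I -> H -> A -> B -> C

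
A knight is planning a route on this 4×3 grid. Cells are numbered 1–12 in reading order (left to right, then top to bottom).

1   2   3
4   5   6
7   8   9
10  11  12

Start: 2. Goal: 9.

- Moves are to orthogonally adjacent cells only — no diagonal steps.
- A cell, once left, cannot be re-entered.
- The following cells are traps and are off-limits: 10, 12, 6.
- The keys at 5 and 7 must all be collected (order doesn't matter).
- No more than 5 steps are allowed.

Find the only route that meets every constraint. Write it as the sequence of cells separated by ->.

The 5-move cap with required stops at 5, 7 leaves no slack for detours.
Route from 2: down to 5, left to 4, down to 7, 2× right (reaching 9) — 5 moves in all.
Check: all required cells visited; 5 ≤ 5 moves.

2 -> 5 -> 4 -> 7 -> 8 -> 9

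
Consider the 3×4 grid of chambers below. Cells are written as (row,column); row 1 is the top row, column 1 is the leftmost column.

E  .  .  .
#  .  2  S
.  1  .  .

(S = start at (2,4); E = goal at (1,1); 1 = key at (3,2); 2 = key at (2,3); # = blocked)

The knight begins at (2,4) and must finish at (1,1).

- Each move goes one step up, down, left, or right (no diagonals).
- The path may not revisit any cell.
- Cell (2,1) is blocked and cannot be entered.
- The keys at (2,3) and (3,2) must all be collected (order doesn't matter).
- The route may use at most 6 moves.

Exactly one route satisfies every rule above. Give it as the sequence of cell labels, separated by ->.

The budget equals the shortest possible length, so every move has to be on a shortest route through the required cells.
Route from (2,4): left to (2,3), down to (3,3), left to (3,2), 2× up (reaching (1,2)), left to (1,1) — 6 moves in all.
Check: all required cells visited; 6 ≤ 6 moves.

(2,4) -> (2,3) -> (3,3) -> (3,2) -> (2,2) -> (1,2) -> (1,1)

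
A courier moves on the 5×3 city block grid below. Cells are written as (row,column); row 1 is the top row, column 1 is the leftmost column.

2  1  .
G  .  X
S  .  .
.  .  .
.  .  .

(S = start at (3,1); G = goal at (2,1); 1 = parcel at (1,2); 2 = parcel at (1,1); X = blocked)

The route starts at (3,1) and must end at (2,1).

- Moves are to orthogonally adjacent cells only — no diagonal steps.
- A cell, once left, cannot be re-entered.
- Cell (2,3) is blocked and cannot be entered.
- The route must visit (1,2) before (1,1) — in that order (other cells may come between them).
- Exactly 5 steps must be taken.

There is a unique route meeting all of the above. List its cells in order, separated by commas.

The waypoints must appear in the order (1,2), (1,1), with no cell reused.
Route from (3,1): right 1 to (3,2), up 2 to (1,2), left 1 to (1,1), down 1 to (2,1) — 5 moves in all.
Check: order respected (1 at step 3, 2 at step 4); 5 moves as required.

(3,1), (3,2), (2,2), (1,2), (1,1), (2,1)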